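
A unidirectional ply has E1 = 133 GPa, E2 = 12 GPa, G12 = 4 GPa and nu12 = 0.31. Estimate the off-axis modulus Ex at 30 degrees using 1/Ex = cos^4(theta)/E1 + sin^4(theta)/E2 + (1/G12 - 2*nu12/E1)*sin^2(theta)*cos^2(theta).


cos^4(30) = 0.5625, sin^4(30) = 0.0625, sin^2(30)*cos^2(30) = 0.1875
1/G12 - 2*nu12/E1 = 1/4 - 2*0.31/133 = 0.245338 GPa^-1
1/Ex = 0.5625/133 + 0.0625/12 + 0.245338*0.1875 = 0.0554386 GPa^-1
Ex = 18.04 GPa

18.04 GPa


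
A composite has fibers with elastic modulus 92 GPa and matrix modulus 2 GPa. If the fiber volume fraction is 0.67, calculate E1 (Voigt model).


E1 = Ef*Vf + Em*(1-Vf) = 92*0.67 + 2*0.33 = 62.3 GPa

62.3 GPa


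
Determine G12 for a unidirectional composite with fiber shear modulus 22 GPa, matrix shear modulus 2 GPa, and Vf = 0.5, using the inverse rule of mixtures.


1/G12 = Vf/Gf + (1-Vf)/Gm = 0.5/22 + 0.5/2
G12 = 3.67 GPa

3.67 GPa


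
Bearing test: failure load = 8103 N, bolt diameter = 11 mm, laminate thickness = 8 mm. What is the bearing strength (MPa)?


sigma_br = F/(d*h) = 8103/(11*8) = 92.1 MPa

92.1 MPa


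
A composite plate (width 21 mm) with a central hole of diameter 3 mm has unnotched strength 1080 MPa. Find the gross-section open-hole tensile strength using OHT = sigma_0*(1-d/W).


OHT = sigma_0*(1-d/W) = 1080*(1-3/21) = 925.7 MPa

925.7 MPa


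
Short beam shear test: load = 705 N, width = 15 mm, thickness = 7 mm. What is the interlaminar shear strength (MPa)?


ILSS = 3F/(4bh) = 3*705/(4*15*7) = 5.04 MPa

5.04 MPa


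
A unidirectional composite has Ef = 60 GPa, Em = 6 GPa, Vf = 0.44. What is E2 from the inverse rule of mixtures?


1/E2 = Vf/Ef + (1-Vf)/Em = 0.44/60 + 0.56/6
E2 = 9.93 GPa

9.93 GPa


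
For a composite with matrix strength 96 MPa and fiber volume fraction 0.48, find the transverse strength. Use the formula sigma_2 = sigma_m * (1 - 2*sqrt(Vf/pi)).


factor = 1 - 2*sqrt(0.48/pi) = 0.2182
sigma_2 = 96 * 0.2182 = 20.95 MPa

20.95 MPa


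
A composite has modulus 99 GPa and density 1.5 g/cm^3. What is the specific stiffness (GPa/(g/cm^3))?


Specific stiffness = E/rho = 99/1.5 = 66.0 GPa/(g/cm^3)

66.0 GPa/(g/cm^3)


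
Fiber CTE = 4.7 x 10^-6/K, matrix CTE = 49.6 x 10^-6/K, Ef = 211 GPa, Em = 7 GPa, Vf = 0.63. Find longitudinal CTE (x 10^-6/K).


E1 = Ef*Vf + Em*(1-Vf) = 135.52
alpha_1 = (alpha_f*Ef*Vf + alpha_m*Em*(1-Vf))/E1 = 5.56 x 10^-6/K

5.56 x 10^-6/K


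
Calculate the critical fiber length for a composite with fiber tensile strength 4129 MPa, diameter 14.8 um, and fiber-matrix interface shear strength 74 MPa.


Lc = sigma_f * d / (2 * tau_i) = 4129 * 14.8 / (2 * 74) = 412.9 um

412.9 um


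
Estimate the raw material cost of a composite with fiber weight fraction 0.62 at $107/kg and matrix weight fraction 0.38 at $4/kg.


Cost = cost_f*Wf + cost_m*Wm = 107*0.62 + 4*0.38 = $67.86/kg

$67.86/kg


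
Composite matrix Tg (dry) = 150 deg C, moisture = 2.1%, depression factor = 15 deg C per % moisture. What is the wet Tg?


Tg_wet = Tg_dry - k*moisture = 150 - 15*2.1 = 118.5 deg C

118.5 deg C


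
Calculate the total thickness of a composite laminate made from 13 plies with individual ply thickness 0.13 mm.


h = n * t_ply = 13 * 0.13 = 1.69 mm

1.69 mm


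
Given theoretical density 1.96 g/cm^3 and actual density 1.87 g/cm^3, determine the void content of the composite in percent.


Void% = (rho_theo - rho_actual)/rho_theo * 100 = (1.96 - 1.87)/1.96 * 100 = 4.59%

4.59%


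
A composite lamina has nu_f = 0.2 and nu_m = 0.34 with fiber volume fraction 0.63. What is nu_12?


nu_12 = nu_f*Vf + nu_m*(1-Vf) = 0.2*0.63 + 0.34*0.37 = 0.2518

0.2518


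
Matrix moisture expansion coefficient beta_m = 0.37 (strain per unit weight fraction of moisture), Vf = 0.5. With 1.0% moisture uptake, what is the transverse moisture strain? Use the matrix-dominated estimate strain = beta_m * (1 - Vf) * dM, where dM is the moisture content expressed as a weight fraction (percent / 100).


dM = 1.0/100 = 0.01
strain = beta_m * (1-Vf) * dM = 0.37 * 0.5 * 0.01 = 0.00185

0.00185


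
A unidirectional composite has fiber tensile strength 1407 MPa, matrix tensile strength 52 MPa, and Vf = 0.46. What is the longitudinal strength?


sigma_1 = sigma_f*Vf + sigma_m*(1-Vf) = 1407*0.46 + 52*0.54 = 675.3 MPa

675.3 MPa


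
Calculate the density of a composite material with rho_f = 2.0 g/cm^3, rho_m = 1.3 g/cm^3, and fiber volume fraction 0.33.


rho_c = rho_f*Vf + rho_m*(1-Vf) = 2.0*0.33 + 1.3*0.67 = 1.531 g/cm^3

1.531 g/cm^3


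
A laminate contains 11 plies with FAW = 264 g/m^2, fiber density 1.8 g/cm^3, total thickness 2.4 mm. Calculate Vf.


Vf = n * FAW / (rho_f * h * 1000) = 11 * 264 / (1.8 * 2.4 * 1000) = 0.6722

0.6722


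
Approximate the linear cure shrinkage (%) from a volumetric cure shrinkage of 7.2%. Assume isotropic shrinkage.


Linear shrinkage ≈ vol_shrink/3 = 7.2/3 = 2.4%

2.4%


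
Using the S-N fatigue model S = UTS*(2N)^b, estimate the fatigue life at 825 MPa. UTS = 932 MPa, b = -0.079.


N = 0.5 * (S/UTS)^(1/b) = 0.5 * (825/932)^(1/-0.079) = 2.3409 cycles

2.3409 cycles


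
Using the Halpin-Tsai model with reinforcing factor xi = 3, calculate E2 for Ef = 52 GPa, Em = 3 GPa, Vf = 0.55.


eta = (Ef/Em - 1)/(Ef/Em + xi) = (17.3333 - 1)/(17.3333 + 3) = 0.8033
E2 = Em*(1+xi*eta*Vf)/(1-eta*Vf) = 12.5 GPa

12.5 GPa


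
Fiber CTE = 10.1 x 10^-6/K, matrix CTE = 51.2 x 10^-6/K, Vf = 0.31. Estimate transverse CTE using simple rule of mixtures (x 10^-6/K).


alpha_2 = alpha_f*Vf + alpha_m*(1-Vf) = 10.1*0.31 + 51.2*0.69 = 38.5 x 10^-6/K

38.5 x 10^-6/K


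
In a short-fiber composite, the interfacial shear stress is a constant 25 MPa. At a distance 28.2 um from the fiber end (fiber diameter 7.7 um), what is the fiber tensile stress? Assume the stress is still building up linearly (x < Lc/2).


Force balance: sigma_f * (pi*d^2/4) = tau * (pi*d) * x  ->  sigma_f = 4 * tau * x / d
sigma_f = 4 * 25 * 28.2 / 7.7 = 366.2 MPa

366.2 MPa


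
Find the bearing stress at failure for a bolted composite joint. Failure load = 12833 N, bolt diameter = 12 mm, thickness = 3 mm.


sigma_br = F/(d*h) = 12833/(12*3) = 356.5 MPa

356.5 MPa


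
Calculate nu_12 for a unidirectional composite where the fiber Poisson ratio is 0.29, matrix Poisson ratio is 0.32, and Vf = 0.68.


nu_12 = nu_f*Vf + nu_m*(1-Vf) = 0.29*0.68 + 0.32*0.32 = 0.2996

0.2996


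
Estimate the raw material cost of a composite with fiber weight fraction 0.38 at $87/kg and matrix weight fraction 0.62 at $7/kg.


Cost = cost_f*Wf + cost_m*Wm = 87*0.38 + 7*0.62 = $37.4/kg

$37.4/kg


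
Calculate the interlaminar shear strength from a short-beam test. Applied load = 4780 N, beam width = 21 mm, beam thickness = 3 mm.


ILSS = 3F/(4bh) = 3*4780/(4*21*3) = 56.9 MPa

56.9 MPa


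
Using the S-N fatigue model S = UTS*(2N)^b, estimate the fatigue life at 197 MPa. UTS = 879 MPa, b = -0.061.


N = 0.5 * (S/UTS)^(1/b) = 0.5 * (197/879)^(1/-0.061) = 2.2227e+10 cycles

2.2227e+10 cycles


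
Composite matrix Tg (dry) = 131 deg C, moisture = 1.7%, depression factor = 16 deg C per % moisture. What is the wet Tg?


Tg_wet = Tg_dry - k*moisture = 131 - 16*1.7 = 103.8 deg C

103.8 deg C


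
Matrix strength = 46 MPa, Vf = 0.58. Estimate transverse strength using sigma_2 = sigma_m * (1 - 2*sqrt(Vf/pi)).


factor = 1 - 2*sqrt(0.58/pi) = 0.1407
sigma_2 = 46 * 0.1407 = 6.47 MPa

6.47 MPa


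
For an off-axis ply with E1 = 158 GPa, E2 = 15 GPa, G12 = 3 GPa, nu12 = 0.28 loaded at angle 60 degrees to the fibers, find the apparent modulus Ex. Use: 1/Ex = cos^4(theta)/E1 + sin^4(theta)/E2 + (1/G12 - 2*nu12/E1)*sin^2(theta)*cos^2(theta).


cos^4(60) = 0.0625, sin^4(60) = 0.5625, sin^2(60)*cos^2(60) = 0.1875
1/G12 - 2*nu12/E1 = 1/3 - 2*0.28/158 = 0.329789 GPa^-1
1/Ex = 0.0625/158 + 0.5625/15 + 0.329789*0.1875 = 0.099731 GPa^-1
Ex = 10.03 GPa

10.03 GPa


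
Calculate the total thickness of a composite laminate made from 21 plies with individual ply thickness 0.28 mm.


h = n * t_ply = 21 * 0.28 = 5.88 mm

5.88 mm


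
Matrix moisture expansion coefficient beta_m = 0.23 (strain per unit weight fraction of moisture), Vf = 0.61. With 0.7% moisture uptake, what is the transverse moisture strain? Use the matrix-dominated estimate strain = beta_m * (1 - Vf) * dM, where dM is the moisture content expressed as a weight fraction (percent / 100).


dM = 0.7/100 = 0.007
strain = beta_m * (1-Vf) * dM = 0.23 * 0.39 * 0.007 = 0.0006279

0.0006279


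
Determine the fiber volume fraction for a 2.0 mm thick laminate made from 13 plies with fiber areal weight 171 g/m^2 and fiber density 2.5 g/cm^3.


Vf = n * FAW / (rho_f * h * 1000) = 13 * 171 / (2.5 * 2.0 * 1000) = 0.4446

0.4446


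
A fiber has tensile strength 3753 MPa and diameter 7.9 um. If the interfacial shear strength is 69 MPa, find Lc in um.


Lc = sigma_f * d / (2 * tau_i) = 3753 * 7.9 / (2 * 69) = 214.8 um

214.8 um


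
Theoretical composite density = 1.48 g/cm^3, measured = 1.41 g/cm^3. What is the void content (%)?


Void% = (rho_theo - rho_actual)/rho_theo * 100 = (1.48 - 1.41)/1.48 * 100 = 4.73%

4.73%


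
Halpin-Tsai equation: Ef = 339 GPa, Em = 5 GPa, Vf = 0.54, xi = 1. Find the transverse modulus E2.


eta = (Ef/Em - 1)/(Ef/Em + xi) = (67.8 - 1)/(67.8 + 1) = 0.9709
E2 = Em*(1+xi*eta*Vf)/(1-eta*Vf) = 16.02 GPa

16.02 GPa


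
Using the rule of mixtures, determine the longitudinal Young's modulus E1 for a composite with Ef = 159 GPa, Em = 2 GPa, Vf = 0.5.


E1 = Ef*Vf + Em*(1-Vf) = 159*0.5 + 2*0.5 = 80.5 GPa

80.5 GPa


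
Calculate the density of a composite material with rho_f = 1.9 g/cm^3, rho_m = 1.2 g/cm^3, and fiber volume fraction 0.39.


rho_c = rho_f*Vf + rho_m*(1-Vf) = 1.9*0.39 + 1.2*0.61 = 1.473 g/cm^3

1.473 g/cm^3


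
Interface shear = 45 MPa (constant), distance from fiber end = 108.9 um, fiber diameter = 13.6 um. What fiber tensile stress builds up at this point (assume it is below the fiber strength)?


Force balance: sigma_f * (pi*d^2/4) = tau * (pi*d) * x  ->  sigma_f = 4 * tau * x / d
sigma_f = 4 * 45 * 108.9 / 13.6 = 1441.3 MPa

1441.3 MPa


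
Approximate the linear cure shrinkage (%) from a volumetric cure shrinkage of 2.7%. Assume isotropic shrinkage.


Linear shrinkage ≈ vol_shrink/3 = 2.7/3 = 0.9%

0.9%


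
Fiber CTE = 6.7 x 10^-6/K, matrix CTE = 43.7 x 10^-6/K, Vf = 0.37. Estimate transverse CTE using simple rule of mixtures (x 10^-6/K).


alpha_2 = alpha_f*Vf + alpha_m*(1-Vf) = 6.7*0.37 + 43.7*0.63 = 30.0 x 10^-6/K

30.0 x 10^-6/K


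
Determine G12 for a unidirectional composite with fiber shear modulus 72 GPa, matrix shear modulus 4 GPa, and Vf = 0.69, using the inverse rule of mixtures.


1/G12 = Vf/Gf + (1-Vf)/Gm = 0.69/72 + 0.31/4
G12 = 11.48 GPa

11.48 GPa


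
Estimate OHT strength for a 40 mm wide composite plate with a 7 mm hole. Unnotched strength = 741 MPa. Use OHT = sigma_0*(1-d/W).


OHT = sigma_0*(1-d/W) = 741*(1-7/40) = 611.3 MPa

611.3 MPa


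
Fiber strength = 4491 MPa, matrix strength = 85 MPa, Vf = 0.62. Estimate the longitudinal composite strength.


sigma_1 = sigma_f*Vf + sigma_m*(1-Vf) = 4491*0.62 + 85*0.38 = 2816.7 MPa

2816.7 MPa


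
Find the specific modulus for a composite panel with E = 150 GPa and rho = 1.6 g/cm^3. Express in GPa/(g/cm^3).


Specific stiffness = E/rho = 150/1.6 = 93.8 GPa/(g/cm^3)

93.8 GPa/(g/cm^3)


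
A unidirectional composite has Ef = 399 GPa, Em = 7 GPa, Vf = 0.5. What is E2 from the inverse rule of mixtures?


1/E2 = Vf/Ef + (1-Vf)/Em = 0.5/399 + 0.5/7
E2 = 13.76 GPa

13.76 GPa


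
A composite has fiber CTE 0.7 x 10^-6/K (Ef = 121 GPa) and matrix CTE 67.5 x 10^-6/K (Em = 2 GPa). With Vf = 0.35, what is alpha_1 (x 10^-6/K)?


E1 = Ef*Vf + Em*(1-Vf) = 43.65
alpha_1 = (alpha_f*Ef*Vf + alpha_m*Em*(1-Vf))/E1 = 2.69 x 10^-6/K

2.69 x 10^-6/K


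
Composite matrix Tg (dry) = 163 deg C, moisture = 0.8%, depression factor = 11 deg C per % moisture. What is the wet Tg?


Tg_wet = Tg_dry - k*moisture = 163 - 11*0.8 = 154.2 deg C

154.2 deg C


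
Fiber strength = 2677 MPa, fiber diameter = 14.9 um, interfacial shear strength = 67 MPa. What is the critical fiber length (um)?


Lc = sigma_f * d / (2 * tau_i) = 2677 * 14.9 / (2 * 67) = 297.7 um

297.7 um


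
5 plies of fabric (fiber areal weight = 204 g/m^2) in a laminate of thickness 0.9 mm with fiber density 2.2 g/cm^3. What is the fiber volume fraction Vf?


Vf = n * FAW / (rho_f * h * 1000) = 5 * 204 / (2.2 * 0.9 * 1000) = 0.5152

0.5152


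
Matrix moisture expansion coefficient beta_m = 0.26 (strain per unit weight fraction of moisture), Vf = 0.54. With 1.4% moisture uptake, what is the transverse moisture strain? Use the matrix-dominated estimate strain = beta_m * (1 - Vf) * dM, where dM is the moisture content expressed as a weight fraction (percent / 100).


dM = 1.4/100 = 0.014
strain = beta_m * (1-Vf) * dM = 0.26 * 0.46 * 0.014 = 0.0016744

0.0016744


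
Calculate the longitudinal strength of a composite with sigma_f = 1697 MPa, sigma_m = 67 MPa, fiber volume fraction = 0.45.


sigma_1 = sigma_f*Vf + sigma_m*(1-Vf) = 1697*0.45 + 67*0.55 = 800.5 MPa

800.5 MPa


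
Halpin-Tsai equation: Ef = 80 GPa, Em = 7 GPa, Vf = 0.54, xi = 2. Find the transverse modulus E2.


eta = (Ef/Em - 1)/(Ef/Em + xi) = (11.4286 - 1)/(11.4286 + 2) = 0.7766
E2 = Em*(1+xi*eta*Vf)/(1-eta*Vf) = 22.17 GPa

22.17 GPa


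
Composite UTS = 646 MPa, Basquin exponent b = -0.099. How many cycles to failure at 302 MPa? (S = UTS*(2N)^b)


N = 0.5 * (S/UTS)^(1/b) = 0.5 * (302/646)^(1/-0.099) = 1082.8838 cycles

1082.8838 cycles


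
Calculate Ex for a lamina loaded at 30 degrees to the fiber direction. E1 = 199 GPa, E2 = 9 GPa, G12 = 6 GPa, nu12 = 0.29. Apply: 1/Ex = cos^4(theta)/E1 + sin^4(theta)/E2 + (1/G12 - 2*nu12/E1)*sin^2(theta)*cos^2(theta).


cos^4(30) = 0.5625, sin^4(30) = 0.0625, sin^2(30)*cos^2(30) = 0.1875
1/G12 - 2*nu12/E1 = 1/6 - 2*0.29/199 = 0.163752 GPa^-1
1/Ex = 0.5625/199 + 0.0625/9 + 0.163752*0.1875 = 0.0404746 GPa^-1
Ex = 24.71 GPa

24.71 GPa


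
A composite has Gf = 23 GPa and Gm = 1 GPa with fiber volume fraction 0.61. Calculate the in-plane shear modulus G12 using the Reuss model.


1/G12 = Vf/Gf + (1-Vf)/Gm = 0.61/23 + 0.39/1
G12 = 2.4 GPa

2.4 GPa


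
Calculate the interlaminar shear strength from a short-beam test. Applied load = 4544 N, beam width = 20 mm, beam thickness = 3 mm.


ILSS = 3F/(4bh) = 3*4544/(4*20*3) = 56.8 MPa

56.8 MPa


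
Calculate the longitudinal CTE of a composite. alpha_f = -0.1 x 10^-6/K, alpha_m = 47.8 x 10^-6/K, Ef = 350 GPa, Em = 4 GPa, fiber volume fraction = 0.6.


E1 = Ef*Vf + Em*(1-Vf) = 211.6
alpha_1 = (alpha_f*Ef*Vf + alpha_m*Em*(1-Vf))/E1 = 0.26 x 10^-6/K

0.26 x 10^-6/K


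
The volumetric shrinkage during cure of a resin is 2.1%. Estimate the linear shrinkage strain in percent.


Linear shrinkage ≈ vol_shrink/3 = 2.1/3 = 0.7%

0.7%


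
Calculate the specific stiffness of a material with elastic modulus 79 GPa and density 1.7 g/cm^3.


Specific stiffness = E/rho = 79/1.7 = 46.5 GPa/(g/cm^3)

46.5 GPa/(g/cm^3)


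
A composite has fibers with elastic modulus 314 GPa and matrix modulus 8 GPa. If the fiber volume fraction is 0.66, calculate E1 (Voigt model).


E1 = Ef*Vf + Em*(1-Vf) = 314*0.66 + 8*0.34 = 209.96 GPa

209.96 GPa


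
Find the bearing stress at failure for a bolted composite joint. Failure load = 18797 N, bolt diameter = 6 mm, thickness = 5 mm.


sigma_br = F/(d*h) = 18797/(6*5) = 626.6 MPa

626.6 MPa


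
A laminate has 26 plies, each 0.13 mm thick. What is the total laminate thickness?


h = n * t_ply = 26 * 0.13 = 3.38 mm

3.38 mm


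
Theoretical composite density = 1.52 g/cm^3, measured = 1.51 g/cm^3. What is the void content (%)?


Void% = (rho_theo - rho_actual)/rho_theo * 100 = (1.52 - 1.51)/1.52 * 100 = 0.66%

0.66%


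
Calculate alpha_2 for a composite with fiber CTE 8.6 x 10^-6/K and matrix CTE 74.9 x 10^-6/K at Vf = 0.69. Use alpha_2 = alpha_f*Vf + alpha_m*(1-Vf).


alpha_2 = alpha_f*Vf + alpha_m*(1-Vf) = 8.6*0.69 + 74.9*0.31 = 29.2 x 10^-6/K

29.2 x 10^-6/K


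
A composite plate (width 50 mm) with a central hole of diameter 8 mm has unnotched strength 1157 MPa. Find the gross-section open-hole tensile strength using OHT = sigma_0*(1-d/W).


OHT = sigma_0*(1-d/W) = 1157*(1-8/50) = 971.9 MPa

971.9 MPa


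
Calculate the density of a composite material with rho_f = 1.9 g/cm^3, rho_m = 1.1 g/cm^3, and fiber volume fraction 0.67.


rho_c = rho_f*Vf + rho_m*(1-Vf) = 1.9*0.67 + 1.1*0.33 = 1.636 g/cm^3

1.636 g/cm^3


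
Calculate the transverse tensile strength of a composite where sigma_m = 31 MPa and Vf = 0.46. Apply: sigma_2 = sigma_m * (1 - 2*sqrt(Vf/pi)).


factor = 1 - 2*sqrt(0.46/pi) = 0.2347
sigma_2 = 31 * 0.2347 = 7.28 MPa

7.28 MPa


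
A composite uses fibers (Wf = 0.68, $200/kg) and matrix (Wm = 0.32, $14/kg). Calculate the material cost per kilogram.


Cost = cost_f*Wf + cost_m*Wm = 200*0.68 + 14*0.32 = $140.48/kg

$140.48/kg


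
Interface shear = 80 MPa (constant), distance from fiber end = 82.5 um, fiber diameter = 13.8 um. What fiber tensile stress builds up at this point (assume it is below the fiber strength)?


Force balance: sigma_f * (pi*d^2/4) = tau * (pi*d) * x  ->  sigma_f = 4 * tau * x / d
sigma_f = 4 * 80 * 82.5 / 13.8 = 1913.0 MPa

1913.0 MPa


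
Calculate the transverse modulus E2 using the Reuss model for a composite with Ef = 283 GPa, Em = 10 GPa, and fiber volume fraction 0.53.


1/E2 = Vf/Ef + (1-Vf)/Em = 0.53/283 + 0.47/10
E2 = 20.46 GPa

20.46 GPa


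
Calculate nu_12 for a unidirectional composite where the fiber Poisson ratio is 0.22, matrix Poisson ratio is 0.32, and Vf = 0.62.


nu_12 = nu_f*Vf + nu_m*(1-Vf) = 0.22*0.62 + 0.32*0.38 = 0.258

0.258


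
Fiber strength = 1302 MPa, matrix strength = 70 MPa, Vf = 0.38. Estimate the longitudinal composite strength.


sigma_1 = sigma_f*Vf + sigma_m*(1-Vf) = 1302*0.38 + 70*0.62 = 538.2 MPa

538.2 MPa


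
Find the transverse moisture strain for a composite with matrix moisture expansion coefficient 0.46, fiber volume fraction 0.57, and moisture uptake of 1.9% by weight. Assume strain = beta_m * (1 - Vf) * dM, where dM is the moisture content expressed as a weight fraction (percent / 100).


dM = 1.9/100 = 0.019
strain = beta_m * (1-Vf) * dM = 0.46 * 0.43 * 0.019 = 0.0037582

0.0037582


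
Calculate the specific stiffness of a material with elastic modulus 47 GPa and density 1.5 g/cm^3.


Specific stiffness = E/rho = 47/1.5 = 31.3 GPa/(g/cm^3)

31.3 GPa/(g/cm^3)


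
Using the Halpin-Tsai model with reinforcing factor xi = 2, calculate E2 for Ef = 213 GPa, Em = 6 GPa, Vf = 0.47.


eta = (Ef/Em - 1)/(Ef/Em + xi) = (35.5 - 1)/(35.5 + 2) = 0.92
E2 = Em*(1+xi*eta*Vf)/(1-eta*Vf) = 19.71 GPa

19.71 GPa


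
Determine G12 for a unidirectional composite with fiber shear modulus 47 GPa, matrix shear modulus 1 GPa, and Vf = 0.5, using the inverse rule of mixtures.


1/G12 = Vf/Gf + (1-Vf)/Gm = 0.5/47 + 0.5/1
G12 = 1.96 GPa

1.96 GPa


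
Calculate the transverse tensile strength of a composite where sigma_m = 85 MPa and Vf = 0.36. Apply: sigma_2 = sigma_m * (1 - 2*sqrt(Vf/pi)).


factor = 1 - 2*sqrt(0.36/pi) = 0.323
sigma_2 = 85 * 0.323 = 27.45 MPa

27.45 MPa


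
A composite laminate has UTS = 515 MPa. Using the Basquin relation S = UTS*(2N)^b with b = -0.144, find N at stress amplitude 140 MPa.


N = 0.5 * (S/UTS)^(1/b) = 0.5 * (140/515)^(1/-0.144) = 4239.3350 cycles

4239.3350 cycles


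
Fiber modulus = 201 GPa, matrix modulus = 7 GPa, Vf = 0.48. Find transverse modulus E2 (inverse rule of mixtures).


1/E2 = Vf/Ef + (1-Vf)/Em = 0.48/201 + 0.52/7
E2 = 13.04 GPa

13.04 GPa


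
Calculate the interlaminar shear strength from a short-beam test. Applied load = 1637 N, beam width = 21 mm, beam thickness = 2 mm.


ILSS = 3F/(4bh) = 3*1637/(4*21*2) = 29.23 MPa

29.23 MPa


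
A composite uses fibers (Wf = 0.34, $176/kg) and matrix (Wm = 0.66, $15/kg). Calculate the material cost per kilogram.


Cost = cost_f*Wf + cost_m*Wm = 176*0.34 + 15*0.66 = $69.74/kg

$69.74/kg


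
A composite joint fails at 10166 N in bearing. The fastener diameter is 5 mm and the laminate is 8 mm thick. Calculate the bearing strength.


sigma_br = F/(d*h) = 10166/(5*8) = 254.2 MPa

254.2 MPa


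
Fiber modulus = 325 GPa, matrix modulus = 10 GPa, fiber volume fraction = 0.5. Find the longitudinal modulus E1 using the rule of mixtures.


E1 = Ef*Vf + Em*(1-Vf) = 325*0.5 + 10*0.5 = 167.5 GPa

167.5 GPa


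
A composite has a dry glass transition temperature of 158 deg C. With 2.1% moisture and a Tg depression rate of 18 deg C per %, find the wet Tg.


Tg_wet = Tg_dry - k*moisture = 158 - 18*2.1 = 120.2 deg C

120.2 deg C


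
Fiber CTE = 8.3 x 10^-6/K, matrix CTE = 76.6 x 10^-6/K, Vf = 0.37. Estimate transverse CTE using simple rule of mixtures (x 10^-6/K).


alpha_2 = alpha_f*Vf + alpha_m*(1-Vf) = 8.3*0.37 + 76.6*0.63 = 51.3 x 10^-6/K

51.3 x 10^-6/K


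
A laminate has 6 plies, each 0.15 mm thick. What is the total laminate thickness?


h = n * t_ply = 6 * 0.15 = 0.9 mm

0.9 mm


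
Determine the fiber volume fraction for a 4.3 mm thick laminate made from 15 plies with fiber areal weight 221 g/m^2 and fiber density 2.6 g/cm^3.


Vf = n * FAW / (rho_f * h * 1000) = 15 * 221 / (2.6 * 4.3 * 1000) = 0.2965

0.2965


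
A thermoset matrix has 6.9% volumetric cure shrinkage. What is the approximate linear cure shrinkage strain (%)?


Linear shrinkage ≈ vol_shrink/3 = 6.9/3 = 2.3%

2.3%


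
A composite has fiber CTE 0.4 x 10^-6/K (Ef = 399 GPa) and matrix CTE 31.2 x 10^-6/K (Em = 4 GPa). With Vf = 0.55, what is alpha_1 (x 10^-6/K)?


E1 = Ef*Vf + Em*(1-Vf) = 221.25
alpha_1 = (alpha_f*Ef*Vf + alpha_m*Em*(1-Vf))/E1 = 0.65 x 10^-6/K

0.65 x 10^-6/K


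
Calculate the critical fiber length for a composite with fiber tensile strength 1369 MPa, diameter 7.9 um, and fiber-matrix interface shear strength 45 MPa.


Lc = sigma_f * d / (2 * tau_i) = 1369 * 7.9 / (2 * 45) = 120.2 um

120.2 um


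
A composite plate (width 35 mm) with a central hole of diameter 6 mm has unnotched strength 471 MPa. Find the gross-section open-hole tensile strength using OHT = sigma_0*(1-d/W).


OHT = sigma_0*(1-d/W) = 471*(1-6/35) = 390.3 MPa

390.3 MPa


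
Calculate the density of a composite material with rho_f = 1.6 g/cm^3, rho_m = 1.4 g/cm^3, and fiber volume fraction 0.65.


rho_c = rho_f*Vf + rho_m*(1-Vf) = 1.6*0.65 + 1.4*0.35 = 1.53 g/cm^3

1.53 g/cm^3


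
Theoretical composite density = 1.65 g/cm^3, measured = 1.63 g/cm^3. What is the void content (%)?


Void% = (rho_theo - rho_actual)/rho_theo * 100 = (1.65 - 1.63)/1.65 * 100 = 1.21%

1.21%


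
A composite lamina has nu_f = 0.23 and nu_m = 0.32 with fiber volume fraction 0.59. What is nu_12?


nu_12 = nu_f*Vf + nu_m*(1-Vf) = 0.23*0.59 + 0.32*0.41 = 0.2669

0.2669


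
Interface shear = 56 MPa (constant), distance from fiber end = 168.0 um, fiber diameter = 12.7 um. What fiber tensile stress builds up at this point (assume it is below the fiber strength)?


Force balance: sigma_f * (pi*d^2/4) = tau * (pi*d) * x  ->  sigma_f = 4 * tau * x / d
sigma_f = 4 * 56 * 168.0 / 12.7 = 2963.1 MPa

2963.1 MPa


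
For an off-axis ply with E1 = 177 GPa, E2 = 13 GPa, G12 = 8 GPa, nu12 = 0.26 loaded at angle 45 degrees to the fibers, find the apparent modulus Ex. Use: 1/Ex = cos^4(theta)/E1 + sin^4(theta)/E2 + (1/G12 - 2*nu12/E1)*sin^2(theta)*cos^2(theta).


cos^4(45) = 0.25, sin^4(45) = 0.25, sin^2(45)*cos^2(45) = 0.25
1/G12 - 2*nu12/E1 = 1/8 - 2*0.26/177 = 0.122062 GPa^-1
1/Ex = 0.25/177 + 0.25/13 + 0.122062*0.25 = 0.0511587 GPa^-1
Ex = 19.55 GPa

19.55 GPa


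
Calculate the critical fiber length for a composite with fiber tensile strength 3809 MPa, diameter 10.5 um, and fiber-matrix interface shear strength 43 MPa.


Lc = sigma_f * d / (2 * tau_i) = 3809 * 10.5 / (2 * 43) = 465.1 um

465.1 um


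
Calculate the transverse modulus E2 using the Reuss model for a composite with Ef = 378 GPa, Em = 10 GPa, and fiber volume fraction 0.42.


1/E2 = Vf/Ef + (1-Vf)/Em = 0.42/378 + 0.58/10
E2 = 16.92 GPa

16.92 GPa


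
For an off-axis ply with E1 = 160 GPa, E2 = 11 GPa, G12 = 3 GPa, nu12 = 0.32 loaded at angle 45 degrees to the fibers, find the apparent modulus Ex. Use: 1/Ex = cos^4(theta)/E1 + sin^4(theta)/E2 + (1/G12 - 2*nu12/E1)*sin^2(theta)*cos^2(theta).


cos^4(45) = 0.25, sin^4(45) = 0.25, sin^2(45)*cos^2(45) = 0.25
1/G12 - 2*nu12/E1 = 1/3 - 2*0.32/160 = 0.329333 GPa^-1
1/Ex = 0.25/160 + 0.25/11 + 0.329333*0.25 = 0.1066231 GPa^-1
Ex = 9.38 GPa

9.38 GPa


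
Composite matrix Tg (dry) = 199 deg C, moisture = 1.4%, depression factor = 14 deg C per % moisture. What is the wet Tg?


Tg_wet = Tg_dry - k*moisture = 199 - 14*1.4 = 179.4 deg C

179.4 deg C


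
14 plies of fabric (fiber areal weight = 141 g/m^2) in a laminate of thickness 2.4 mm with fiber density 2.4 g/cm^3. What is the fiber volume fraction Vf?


Vf = n * FAW / (rho_f * h * 1000) = 14 * 141 / (2.4 * 2.4 * 1000) = 0.3427

0.3427


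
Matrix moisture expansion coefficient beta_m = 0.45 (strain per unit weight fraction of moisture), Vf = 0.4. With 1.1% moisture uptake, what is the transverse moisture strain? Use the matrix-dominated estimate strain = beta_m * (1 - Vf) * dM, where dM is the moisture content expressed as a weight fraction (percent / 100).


dM = 1.1/100 = 0.011
strain = beta_m * (1-Vf) * dM = 0.45 * 0.6 * 0.011 = 0.00297

0.00297


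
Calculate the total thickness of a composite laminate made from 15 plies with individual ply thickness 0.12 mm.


h = n * t_ply = 15 * 0.12 = 1.8 mm

1.8 mm


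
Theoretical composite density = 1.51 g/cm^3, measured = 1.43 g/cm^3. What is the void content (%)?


Void% = (rho_theo - rho_actual)/rho_theo * 100 = (1.51 - 1.43)/1.51 * 100 = 5.3%

5.3%


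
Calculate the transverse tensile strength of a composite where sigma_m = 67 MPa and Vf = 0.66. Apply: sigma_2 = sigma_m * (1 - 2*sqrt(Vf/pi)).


factor = 1 - 2*sqrt(0.66/pi) = 0.0833
sigma_2 = 67 * 0.0833 = 5.58 MPa

5.58 MPa


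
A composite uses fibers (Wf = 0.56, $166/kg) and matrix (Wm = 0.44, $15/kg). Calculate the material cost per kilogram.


Cost = cost_f*Wf + cost_m*Wm = 166*0.56 + 15*0.44 = $99.56/kg

$99.56/kg


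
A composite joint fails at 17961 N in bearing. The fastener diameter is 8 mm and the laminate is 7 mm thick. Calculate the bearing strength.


sigma_br = F/(d*h) = 17961/(8*7) = 320.7 MPa

320.7 MPa


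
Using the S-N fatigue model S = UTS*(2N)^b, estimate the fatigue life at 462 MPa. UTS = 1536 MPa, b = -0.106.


N = 0.5 * (S/UTS)^(1/b) = 0.5 * (462/1536)^(1/-0.106) = 41795.8005 cycles

41795.8005 cycles


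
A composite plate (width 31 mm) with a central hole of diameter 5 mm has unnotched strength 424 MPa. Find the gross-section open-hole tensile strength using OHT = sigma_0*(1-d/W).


OHT = sigma_0*(1-d/W) = 424*(1-5/31) = 355.6 MPa

355.6 MPa


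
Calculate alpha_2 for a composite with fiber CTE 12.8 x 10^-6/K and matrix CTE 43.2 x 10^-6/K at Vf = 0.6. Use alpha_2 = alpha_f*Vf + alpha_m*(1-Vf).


alpha_2 = alpha_f*Vf + alpha_m*(1-Vf) = 12.8*0.6 + 43.2*0.4 = 25.0 x 10^-6/K

25.0 x 10^-6/K


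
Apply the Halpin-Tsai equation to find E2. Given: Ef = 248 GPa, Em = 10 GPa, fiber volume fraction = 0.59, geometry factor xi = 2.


eta = (Ef/Em - 1)/(Ef/Em + xi) = (24.8 - 1)/(24.8 + 2) = 0.8881
E2 = Em*(1+xi*eta*Vf)/(1-eta*Vf) = 43.02 GPa

43.02 GPa


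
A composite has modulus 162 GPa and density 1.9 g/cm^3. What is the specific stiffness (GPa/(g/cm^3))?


Specific stiffness = E/rho = 162/1.9 = 85.3 GPa/(g/cm^3)

85.3 GPa/(g/cm^3)


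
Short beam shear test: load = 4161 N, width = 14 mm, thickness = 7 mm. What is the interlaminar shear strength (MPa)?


ILSS = 3F/(4bh) = 3*4161/(4*14*7) = 31.84 MPa

31.84 MPa


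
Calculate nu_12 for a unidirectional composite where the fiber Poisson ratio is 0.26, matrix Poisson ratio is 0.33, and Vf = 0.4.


nu_12 = nu_f*Vf + nu_m*(1-Vf) = 0.26*0.4 + 0.33*0.6 = 0.302

0.302


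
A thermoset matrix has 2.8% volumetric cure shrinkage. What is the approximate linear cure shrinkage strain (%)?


Linear shrinkage ≈ vol_shrink/3 = 2.8/3 = 0.933%

0.933%


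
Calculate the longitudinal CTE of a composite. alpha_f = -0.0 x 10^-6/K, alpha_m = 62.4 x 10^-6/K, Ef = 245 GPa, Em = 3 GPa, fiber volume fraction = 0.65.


E1 = Ef*Vf + Em*(1-Vf) = 160.3
alpha_1 = (alpha_f*Ef*Vf + alpha_m*Em*(1-Vf))/E1 = 0.41 x 10^-6/K

0.41 x 10^-6/K


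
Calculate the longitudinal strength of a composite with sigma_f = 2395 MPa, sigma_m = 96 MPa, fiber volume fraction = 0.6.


sigma_1 = sigma_f*Vf + sigma_m*(1-Vf) = 2395*0.6 + 96*0.4 = 1475.4 MPa

1475.4 MPa


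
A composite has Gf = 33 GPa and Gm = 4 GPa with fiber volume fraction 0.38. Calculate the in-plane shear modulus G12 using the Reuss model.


1/G12 = Vf/Gf + (1-Vf)/Gm = 0.38/33 + 0.62/4
G12 = 6.01 GPa

6.01 GPa


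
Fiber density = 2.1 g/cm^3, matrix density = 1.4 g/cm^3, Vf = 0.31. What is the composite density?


rho_c = rho_f*Vf + rho_m*(1-Vf) = 2.1*0.31 + 1.4*0.69 = 1.617 g/cm^3

1.617 g/cm^3


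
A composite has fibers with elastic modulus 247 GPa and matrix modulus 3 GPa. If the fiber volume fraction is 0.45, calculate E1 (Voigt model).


E1 = Ef*Vf + Em*(1-Vf) = 247*0.45 + 3*0.55 = 112.8 GPa

112.8 GPa


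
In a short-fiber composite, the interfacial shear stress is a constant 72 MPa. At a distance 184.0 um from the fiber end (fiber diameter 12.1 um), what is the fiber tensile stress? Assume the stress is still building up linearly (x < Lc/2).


Force balance: sigma_f * (pi*d^2/4) = tau * (pi*d) * x  ->  sigma_f = 4 * tau * x / d
sigma_f = 4 * 72 * 184.0 / 12.1 = 4379.5 MPa

4379.5 MPa


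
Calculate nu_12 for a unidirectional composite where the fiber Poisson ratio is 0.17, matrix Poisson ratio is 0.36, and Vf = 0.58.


nu_12 = nu_f*Vf + nu_m*(1-Vf) = 0.17*0.58 + 0.36*0.42 = 0.2498

0.2498


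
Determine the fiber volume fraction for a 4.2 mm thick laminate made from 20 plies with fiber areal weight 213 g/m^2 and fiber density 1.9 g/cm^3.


Vf = n * FAW / (rho_f * h * 1000) = 20 * 213 / (1.9 * 4.2 * 1000) = 0.5338

0.5338


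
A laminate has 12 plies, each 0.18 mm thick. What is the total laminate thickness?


h = n * t_ply = 12 * 0.18 = 2.16 mm

2.16 mm


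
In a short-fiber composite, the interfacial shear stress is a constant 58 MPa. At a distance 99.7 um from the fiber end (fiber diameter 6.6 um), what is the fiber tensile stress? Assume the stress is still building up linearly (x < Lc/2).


Force balance: sigma_f * (pi*d^2/4) = tau * (pi*d) * x  ->  sigma_f = 4 * tau * x / d
sigma_f = 4 * 58 * 99.7 / 6.6 = 3504.6 MPa

3504.6 MPa


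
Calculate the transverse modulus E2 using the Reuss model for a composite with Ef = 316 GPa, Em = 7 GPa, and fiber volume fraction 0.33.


1/E2 = Vf/Ef + (1-Vf)/Em = 0.33/316 + 0.67/7
E2 = 10.33 GPa

10.33 GPa


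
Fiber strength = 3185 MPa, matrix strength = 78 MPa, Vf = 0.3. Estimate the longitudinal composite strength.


sigma_1 = sigma_f*Vf + sigma_m*(1-Vf) = 3185*0.3 + 78*0.7 = 1010.1 MPa

1010.1 MPa


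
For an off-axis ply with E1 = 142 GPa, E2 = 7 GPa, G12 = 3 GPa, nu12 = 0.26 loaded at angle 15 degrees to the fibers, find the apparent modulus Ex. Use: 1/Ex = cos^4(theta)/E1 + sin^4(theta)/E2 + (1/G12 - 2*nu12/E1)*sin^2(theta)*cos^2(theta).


cos^4(15) = 0.870513, sin^4(15) = 0.004487, sin^2(15)*cos^2(15) = 0.0625
1/G12 - 2*nu12/E1 = 1/3 - 2*0.26/142 = 0.329671 GPa^-1
1/Ex = 0.870513/142 + 0.004487/7 + 0.329671*0.0625 = 0.0273759 GPa^-1
Ex = 36.53 GPa

36.53 GPa


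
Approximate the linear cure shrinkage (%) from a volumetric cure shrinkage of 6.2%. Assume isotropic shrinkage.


Linear shrinkage ≈ vol_shrink/3 = 6.2/3 = 2.067%

2.067%


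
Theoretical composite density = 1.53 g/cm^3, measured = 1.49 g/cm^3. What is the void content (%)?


Void% = (rho_theo - rho_actual)/rho_theo * 100 = (1.53 - 1.49)/1.53 * 100 = 2.61%

2.61%


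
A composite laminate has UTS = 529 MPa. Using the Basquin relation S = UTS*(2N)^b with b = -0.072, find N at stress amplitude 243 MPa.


N = 0.5 * (S/UTS)^(1/b) = 0.5 * (243/529)^(1/-0.072) = 24621.9679 cycles

24621.9679 cycles


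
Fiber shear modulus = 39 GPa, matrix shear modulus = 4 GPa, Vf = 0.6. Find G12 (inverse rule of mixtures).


1/G12 = Vf/Gf + (1-Vf)/Gm = 0.6/39 + 0.4/4
G12 = 8.67 GPa

8.67 GPa


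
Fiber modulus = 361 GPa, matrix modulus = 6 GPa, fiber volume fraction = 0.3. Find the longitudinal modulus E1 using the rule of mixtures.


E1 = Ef*Vf + Em*(1-Vf) = 361*0.3 + 6*0.7 = 112.5 GPa

112.5 GPa


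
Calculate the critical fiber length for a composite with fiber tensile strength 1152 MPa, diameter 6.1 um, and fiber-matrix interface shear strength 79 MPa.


Lc = sigma_f * d / (2 * tau_i) = 1152 * 6.1 / (2 * 79) = 44.5 um

44.5 um


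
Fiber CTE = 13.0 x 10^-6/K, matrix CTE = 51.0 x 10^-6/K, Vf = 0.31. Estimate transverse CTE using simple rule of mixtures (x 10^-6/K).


alpha_2 = alpha_f*Vf + alpha_m*(1-Vf) = 13.0*0.31 + 51.0*0.69 = 39.2 x 10^-6/K

39.2 x 10^-6/K


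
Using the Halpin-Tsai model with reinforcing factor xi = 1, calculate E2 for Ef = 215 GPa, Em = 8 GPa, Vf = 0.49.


eta = (Ef/Em - 1)/(Ef/Em + xi) = (26.875 - 1)/(26.875 + 1) = 0.9283
E2 = Em*(1+xi*eta*Vf)/(1-eta*Vf) = 21.35 GPa

21.35 GPa


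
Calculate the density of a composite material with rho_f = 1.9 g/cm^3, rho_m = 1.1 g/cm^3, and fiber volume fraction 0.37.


rho_c = rho_f*Vf + rho_m*(1-Vf) = 1.9*0.37 + 1.1*0.63 = 1.396 g/cm^3

1.396 g/cm^3


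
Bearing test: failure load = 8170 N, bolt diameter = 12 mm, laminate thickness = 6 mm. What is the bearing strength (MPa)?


sigma_br = F/(d*h) = 8170/(12*6) = 113.5 MPa

113.5 MPa


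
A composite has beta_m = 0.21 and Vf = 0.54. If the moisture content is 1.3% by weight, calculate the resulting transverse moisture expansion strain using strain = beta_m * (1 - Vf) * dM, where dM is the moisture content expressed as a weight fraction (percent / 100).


dM = 1.3/100 = 0.013
strain = beta_m * (1-Vf) * dM = 0.21 * 0.46 * 0.013 = 0.0012558

0.0012558


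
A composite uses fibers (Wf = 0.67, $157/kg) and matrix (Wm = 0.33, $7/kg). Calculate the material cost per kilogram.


Cost = cost_f*Wf + cost_m*Wm = 157*0.67 + 7*0.33 = $107.5/kg

$107.5/kg


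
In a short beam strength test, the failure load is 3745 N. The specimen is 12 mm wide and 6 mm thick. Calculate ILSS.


ILSS = 3F/(4bh) = 3*3745/(4*12*6) = 39.01 MPa

39.01 MPa


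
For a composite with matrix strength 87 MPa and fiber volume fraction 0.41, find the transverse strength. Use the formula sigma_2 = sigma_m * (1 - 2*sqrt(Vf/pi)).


factor = 1 - 2*sqrt(0.41/pi) = 0.2775
sigma_2 = 87 * 0.2775 = 24.14 MPa

24.14 MPa


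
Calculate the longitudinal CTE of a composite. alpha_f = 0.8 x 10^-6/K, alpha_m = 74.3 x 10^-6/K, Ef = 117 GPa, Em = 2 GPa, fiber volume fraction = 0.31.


E1 = Ef*Vf + Em*(1-Vf) = 37.65
alpha_1 = (alpha_f*Ef*Vf + alpha_m*Em*(1-Vf))/E1 = 3.49 x 10^-6/K

3.49 x 10^-6/K


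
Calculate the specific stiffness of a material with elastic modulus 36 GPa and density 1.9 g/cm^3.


Specific stiffness = E/rho = 36/1.9 = 18.9 GPa/(g/cm^3)

18.9 GPa/(g/cm^3)


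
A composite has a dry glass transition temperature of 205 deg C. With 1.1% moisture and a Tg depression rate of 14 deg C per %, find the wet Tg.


Tg_wet = Tg_dry - k*moisture = 205 - 14*1.1 = 189.6 deg C

189.6 deg C


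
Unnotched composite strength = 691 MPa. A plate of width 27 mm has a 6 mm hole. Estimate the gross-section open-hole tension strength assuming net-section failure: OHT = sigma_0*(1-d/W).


OHT = sigma_0*(1-d/W) = 691*(1-6/27) = 537.4 MPa

537.4 MPa


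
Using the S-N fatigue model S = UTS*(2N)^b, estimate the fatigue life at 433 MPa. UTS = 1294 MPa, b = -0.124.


N = 0.5 * (S/UTS)^(1/b) = 0.5 * (433/1294)^(1/-0.124) = 3413.6187 cycles

3413.6187 cycles


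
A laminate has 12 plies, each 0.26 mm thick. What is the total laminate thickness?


h = n * t_ply = 12 * 0.26 = 3.12 mm

3.12 mm


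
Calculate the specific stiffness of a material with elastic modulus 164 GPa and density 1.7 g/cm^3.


Specific stiffness = E/rho = 164/1.7 = 96.5 GPa/(g/cm^3)

96.5 GPa/(g/cm^3)


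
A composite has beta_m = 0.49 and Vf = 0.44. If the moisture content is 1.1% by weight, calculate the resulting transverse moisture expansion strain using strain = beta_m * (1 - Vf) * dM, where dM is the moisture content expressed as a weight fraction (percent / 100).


dM = 1.1/100 = 0.011
strain = beta_m * (1-Vf) * dM = 0.49 * 0.56 * 0.011 = 0.0030184

0.0030184


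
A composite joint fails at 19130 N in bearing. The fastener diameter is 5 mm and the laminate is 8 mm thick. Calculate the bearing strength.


sigma_br = F/(d*h) = 19130/(5*8) = 478.3 MPa

478.3 MPa


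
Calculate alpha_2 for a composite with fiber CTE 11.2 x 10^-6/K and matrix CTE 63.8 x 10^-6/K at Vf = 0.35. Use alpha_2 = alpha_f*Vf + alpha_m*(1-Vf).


alpha_2 = alpha_f*Vf + alpha_m*(1-Vf) = 11.2*0.35 + 63.8*0.65 = 45.4 x 10^-6/K

45.4 x 10^-6/K


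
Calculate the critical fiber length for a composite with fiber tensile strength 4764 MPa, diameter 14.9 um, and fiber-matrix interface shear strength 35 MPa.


Lc = sigma_f * d / (2 * tau_i) = 4764 * 14.9 / (2 * 35) = 1014.1 um

1014.1 um


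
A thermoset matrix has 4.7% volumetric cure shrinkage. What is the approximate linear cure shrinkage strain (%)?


Linear shrinkage ≈ vol_shrink/3 = 4.7/3 = 1.567%

1.567%


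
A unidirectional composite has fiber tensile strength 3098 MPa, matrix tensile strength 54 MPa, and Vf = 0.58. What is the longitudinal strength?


sigma_1 = sigma_f*Vf + sigma_m*(1-Vf) = 3098*0.58 + 54*0.42 = 1819.5 MPa

1819.5 MPa


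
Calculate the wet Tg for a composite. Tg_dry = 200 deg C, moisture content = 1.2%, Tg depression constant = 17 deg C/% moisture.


Tg_wet = Tg_dry - k*moisture = 200 - 17*1.2 = 179.6 deg C

179.6 deg C


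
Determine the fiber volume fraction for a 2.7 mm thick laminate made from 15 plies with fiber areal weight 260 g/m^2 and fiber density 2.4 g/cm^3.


Vf = n * FAW / (rho_f * h * 1000) = 15 * 260 / (2.4 * 2.7 * 1000) = 0.6019

0.6019


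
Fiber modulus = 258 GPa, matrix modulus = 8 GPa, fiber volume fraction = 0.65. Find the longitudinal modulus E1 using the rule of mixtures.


E1 = Ef*Vf + Em*(1-Vf) = 258*0.65 + 8*0.35 = 170.5 GPa

170.5 GPa


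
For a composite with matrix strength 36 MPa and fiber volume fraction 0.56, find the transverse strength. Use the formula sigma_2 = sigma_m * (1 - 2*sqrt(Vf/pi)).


factor = 1 - 2*sqrt(0.56/pi) = 0.1556
sigma_2 = 36 * 0.1556 = 5.6 MPa

5.6 MPa


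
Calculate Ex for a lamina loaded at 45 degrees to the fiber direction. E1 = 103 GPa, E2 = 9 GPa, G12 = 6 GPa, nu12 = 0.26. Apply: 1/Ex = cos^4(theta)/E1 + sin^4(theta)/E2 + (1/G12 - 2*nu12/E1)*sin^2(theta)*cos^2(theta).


cos^4(45) = 0.25, sin^4(45) = 0.25, sin^2(45)*cos^2(45) = 0.25
1/G12 - 2*nu12/E1 = 1/6 - 2*0.26/103 = 0.161618 GPa^-1
1/Ex = 0.25/103 + 0.25/9 + 0.161618*0.25 = 0.0706095 GPa^-1
Ex = 14.16 GPa

14.16 GPa


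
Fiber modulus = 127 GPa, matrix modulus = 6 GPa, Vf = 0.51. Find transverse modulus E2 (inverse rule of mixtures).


1/E2 = Vf/Ef + (1-Vf)/Em = 0.51/127 + 0.49/6
E2 = 11.67 GPa

11.67 GPa
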